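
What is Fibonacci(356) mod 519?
21

Matrix identity: Q^n = [[F_(n+1), F_n], [F_n, F_(n-1)]] with Q = [[1,1],[1,0]].
n = 356 = 101100100₂. Square-and-multiply, entries mod 519:
Q^1 = [[1,1],[1,0]]
Q^2 = (Q^1)² = [[2,1],[1,1]]
Q^5 = (Q^2)²·Q = [[8,5],[5,3]]
Q^11 = (Q^5)²·Q = [[144,89],[89,55]]
Q^22 = (Q^11)² = [[112,65],[65,47]]
Q^44 = (Q^22)² = [[161,474],[474,206]]
Q^89 = (Q^44)²·Q = [[13,439],[439,93]]
Q^178 = (Q^89)² = [[341,343],[343,517]]
Q^356 = (Q^178)² = [[380,21],[21,359]]
F_356 mod 519 = Q^356[0][1] = 21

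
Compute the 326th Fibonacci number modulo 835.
613

Matrix identity: Q^n = [[F_(n+1), F_n], [F_n, F_(n-1)]] with Q = [[1,1],[1,0]].
n = 326 = 101000110₂. Square-and-multiply, entries mod 835:
Q^1 = [[1,1],[1,0]]
Q^2 = (Q^1)² = [[2,1],[1,1]]
Q^5 = (Q^2)²·Q = [[8,5],[5,3]]
Q^10 = (Q^5)² = [[89,55],[55,34]]
Q^20 = (Q^10)² = [[91,85],[85,6]]
Q^40 = (Q^20)² = [[476,730],[730,581]]
Q^81 = (Q^40)²·Q = [[531,461],[461,70]]
Q^163 = (Q^81)²·Q = [[3,162],[162,676]]
Q^326 = (Q^163)² = [[368,613],[613,590]]
F_326 mod 835 = Q^326[0][1] = 613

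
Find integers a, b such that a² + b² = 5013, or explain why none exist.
42² + 57² (a=42, b=57)

Factorization: 5013 = 3^2 × 557
By Fermat: n is sum of two squares iff every prime p ≡ 3 (mod 4) appears to even power.
All primes ≡ 3 (mod 4) appear to even power.
Search a = 0, 1, 2, … for 5013 - a² a perfect square: first hit at a = 42: 5013 - 1764 = 3249 = 57².
5013 = 42² + 57² = 1764 + 3249 ✓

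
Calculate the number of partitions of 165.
172389800255

p(n) counts ways to write n as a sum of positive integers (order ignored).
Euler's pentagonal recurrence: p(k) = p(k-1) + p(k-2) - p(k-5) - p(k-7) + p(k-12) + p(k-15) - ... (offsets j(3j∓1)/2, signs ++--, p(0)=1, p(<0)=0).
DP table for k = 0..164: p(0)=1, p(1)=1, p(2)=2, p(3)=3, p(4)=5, p(5)=7, p(6)=11, p(7)=15, p(8)=22, p(9)=30, p(10)=42, p(11)=56, p(12)=77, p(13)=101, p(14)=135, p(15)=176, p(16)=231, p(17)=297, p(18)=385, p(19)=490, p(20)=627, p(21)=792, p(22)=1002, p(23)=1255, p(24)=1575, p(25)=1958, p(26)=2436, p(27)=3010, p(28)=3718, p(29)=4565, p(30)=5604, p(31)=6842, p(32)=8349, p(33)=10143, p(34)=12310, p(35)=14883, p(36)=17977, p(37)=21637, p(38)=26015, p(39)=31185, p(40)=37338, p(41)=44583, p(42)=53174, p(43)=63261, p(44)=75175, p(45)=89134, p(46)=105558, p(47)=124754, p(48)=147273, p(49)=173525, p(50)=204226, p(51)=239943, p(52)=281589, p(53)=329931, p(54)=386155, p(55)=451276, p(56)=526823, p(57)=614154, p(58)=715220, p(59)=831820, p(60)=966467, p(61)=1121505, p(62)=1300156, p(63)=1505499, p(64)=1741630, p(65)=2012558, p(66)=2323520, p(67)=2679689, p(68)=3087735, p(69)=3554345, p(70)=4087968, p(71)=4697205, p(72)=5392783, p(73)=6185689, p(74)=7089500, p(75)=8118264, p(76)=9289091, p(77)=10619863, p(78)=12132164, p(79)=13848650, p(80)=15796476, p(81)=18004327, p(82)=20506255, p(83)=23338469, p(84)=26543660, p(85)=30167357, p(86)=34262962, p(87)=38887673, p(88)=44108109, p(89)=49995925, p(90)=56634173, p(91)=64112359, p(92)=72533807, p(93)=82010177, p(94)=92669720, p(95)=104651419, p(96)=118114304, p(97)=133230930, p(98)=150198136, p(99)=169229875, p(100)=190569292, p(101)=214481126, p(102)=241265379, p(103)=271248950, p(104)=304801365, p(105)=342325709, p(106)=384276336, p(107)=431149389, p(108)=483502844, p(109)=541946240, p(110)=607163746, p(111)=679903203, p(112)=761002156, p(113)=851376628, p(114)=952050665, p(115)=1064144451, p(116)=1188908248, p(117)=1327710076, p(118)=1482074143, p(119)=1653668665, p(120)=1844349560, p(121)=2056148051, p(122)=2291320912, p(123)=2552338241, p(124)=2841940500, p(125)=3163127352, p(126)=3519222692, p(127)=3913864295, p(128)=4351078600, p(129)=4835271870, p(130)=5371315400, p(131)=5964539504, p(132)=6620830889, p(133)=7346629512, p(134)=8149040695, p(135)=9035836076, p(136)=10015581680, p(137)=11097645016, p(138)=12292341831, p(139)=13610949895, p(140)=15065878135, p(141)=16670689208, p(142)=18440293320, p(143)=20390982757, p(144)=22540654445, p(145)=24908858009, p(146)=27517052599, p(147)=30388671978, p(148)=33549419497, p(149)=37027355200, p(150)=40853235313, p(151)=45060624582, p(152)=49686288421, p(153)=54770336324, p(154)=60356673280, p(155)=66493182097, p(156)=73232243759, p(157)=80630964769, p(158)=88751778802, p(159)=97662728555, p(160)=107438159466, p(161)=118159068427, p(162)=129913904637, p(163)=142798995930, p(164)=156919475295.
Final step: p(165) = p(164) + p(163) - p(160) - p(158) + p(153) + p(150) - p(143) - p(139) + p(130) + p(125) - p(114) - p(108) + p(95) + p(88) - p(73) - p(65) + p(48) + p(39) - p(20) - p(10)
= 156919475295 + 142798995930 - 107438159466 - 88751778802 + 54770336324 + 40853235313 - 20390982757 - 13610949895 + 5371315400 + 3163127352 - 952050665 - 483502844 + 104651419 + 44108109 - 6185689 - 2012558 + 147273 + 31185 - 627 - 42
= 172389800255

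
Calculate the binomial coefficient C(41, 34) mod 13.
0

Using Lucas' theorem:
Write n=41 and k=34 in base 13:
n in base 13: [3, 2]
k in base 13: [2, 8]
C(41,34) mod 13 = ∏ C(n_i, k_i) mod 13
Digit binomials (mod 13): C(3,2) = 3; C(2,8) = 0 (k_i > n_i)
Product: 3 × 0 = 0 ≡ 0 (mod 13)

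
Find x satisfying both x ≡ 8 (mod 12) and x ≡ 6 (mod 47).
476

Using Chinese Remainder Theorem:
M = 12 × 47 = 564
M1 = 47, M2 = 12
y1 = 47^(-1) mod 12 = 11
y2 = 12^(-1) mod 47 = 4
x = (8×47×11 + 6×12×4) mod 564 = 476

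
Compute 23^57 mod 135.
98

Repeated squaring. Binary of 57 = 111001.
23^1 ≡ 23 (mod 135); 23^2 ≡ 124 (mod 135); 23^4 ≡ 121 (mod 135); 23^8 ≡ 61 (mod 135); 23^16 ≡ 76 (mod 135); 23^32 ≡ 106 (mod 135)
23^57 = 23^1 × 23^8 × 23^16 × 23^32 ≡ 98 (mod 135)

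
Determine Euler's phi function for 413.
348

413 = 7 × 59
φ(n) = n × ∏(1 - 1/p) for each prime p dividing n
φ(413) = 413 × (1 - 1/7) × (1 - 1/59) = 348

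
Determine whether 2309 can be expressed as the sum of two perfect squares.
10² + 47² (a=10, b=47)

Factorization: 2309 = 2309
By Fermat: n is sum of two squares iff every prime p ≡ 3 (mod 4) appears to even power.
All primes ≡ 3 (mod 4) appear to even power.
Search a = 0, 1, 2, … for 2309 - a² a perfect square: first hit at a = 10: 2309 - 100 = 2209 = 47².
2309 = 10² + 47² = 100 + 2209 ✓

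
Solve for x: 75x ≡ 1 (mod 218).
125

gcd(75, 218) = 1, so the inverse exists.
Extended Euclidean algorithm on (218, 75):
218 = 2 × 75 + 68  ⟹  68 = (1)·218 + (-2)·75
75 = 1 × 68 + 7  ⟹  7 = (-1)·218 + (3)·75
68 = 9 × 7 + 5  ⟹  5 = (10)·218 + (-29)·75
7 = 1 × 5 + 2  ⟹  2 = (-11)·218 + (32)·75
5 = 2 × 2 + 1  ⟹  1 = (32)·218 + (-93)·75
So (-93)·75 ≡ 1 (mod 218), i.e. 75^(-1) ≡ -93 ≡ 125 (mod 218).
Check: 75 × 125 = 9375 ≡ 1 (mod 218)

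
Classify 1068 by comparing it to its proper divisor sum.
abundant

Proper divisors of 1068: sum = 1 + 2 + 3 + 4 + 6 + 12 + 89 + 178 + 267 + 356 + 534 = 1452
Since 1452 > 1068, 1068 is abundant.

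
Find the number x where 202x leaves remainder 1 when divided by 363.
124

gcd(202, 363) = 1, so the inverse exists.
Extended Euclidean algorithm on (363, 202):
363 = 1 × 202 + 161  ⟹  161 = (1)·363 + (-1)·202
202 = 1 × 161 + 41  ⟹  41 = (-1)·363 + (2)·202
161 = 3 × 41 + 38  ⟹  38 = (4)·363 + (-7)·202
41 = 1 × 38 + 3  ⟹  3 = (-5)·363 + (9)·202
38 = 12 × 3 + 2  ⟹  2 = (64)·363 + (-115)·202
3 = 1 × 2 + 1  ⟹  1 = (-69)·363 + (124)·202
So (124)·202 ≡ 1 (mod 363), i.e. 202^(-1) ≡ 124 (mod 363).
Check: 202 × 124 = 25048 ≡ 1 (mod 363)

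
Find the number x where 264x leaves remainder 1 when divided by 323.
104

gcd(264, 323) = 1, so the inverse exists.
Extended Euclidean algorithm on (323, 264):
323 = 1 × 264 + 59  ⟹  59 = (1)·323 + (-1)·264
264 = 4 × 59 + 28  ⟹  28 = (-4)·323 + (5)·264
59 = 2 × 28 + 3  ⟹  3 = (9)·323 + (-11)·264
28 = 9 × 3 + 1  ⟹  1 = (-85)·323 + (104)·264
So (104)·264 ≡ 1 (mod 323), i.e. 264^(-1) ≡ 104 (mod 323).
Check: 264 × 104 = 27456 ≡ 1 (mod 323)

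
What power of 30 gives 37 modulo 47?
40

Baby-step giant-step with step n = ⌈√47⌉ = 7.
Baby steps 30^j mod 47 (j:value) for j=0..6: 0:1, 1:30, 2:7, 3:22, 4:2, 5:13, 6:14.
Giant-step multiplier: 30^(-7) ≡ 30^(46-7) = 30^39 ≡ 31 (mod 47).
Giant steps γ_i = 37·31^i mod 47: γ_0=37, γ_1=19, γ_2=25, γ_3=23, γ_4=8, γ_5=13 (in table at j=5).
x = i·n + j = 5·7 + 5 = 40.
Check: 30^40 ≡ 37 (mod 47).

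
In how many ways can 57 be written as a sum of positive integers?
614154

p(n) counts ways to write n as a sum of positive integers (order ignored).
Euler's pentagonal recurrence: p(k) = p(k-1) + p(k-2) - p(k-5) - p(k-7) + p(k-12) + p(k-15) - ... (offsets j(3j∓1)/2, signs ++--, p(0)=1, p(<0)=0).
DP table for k = 0..56: p(0)=1, p(1)=1, p(2)=2, p(3)=3, p(4)=5, p(5)=7, p(6)=11, p(7)=15, p(8)=22, p(9)=30, p(10)=42, p(11)=56, p(12)=77, p(13)=101, p(14)=135, p(15)=176, p(16)=231, p(17)=297, p(18)=385, p(19)=490, p(20)=627, p(21)=792, p(22)=1002, p(23)=1255, p(24)=1575, p(25)=1958, p(26)=2436, p(27)=3010, p(28)=3718, p(29)=4565, p(30)=5604, p(31)=6842, p(32)=8349, p(33)=10143, p(34)=12310, p(35)=14883, p(36)=17977, p(37)=21637, p(38)=26015, p(39)=31185, p(40)=37338, p(41)=44583, p(42)=53174, p(43)=63261, p(44)=75175, p(45)=89134, p(46)=105558, p(47)=124754, p(48)=147273, p(49)=173525, p(50)=204226, p(51)=239943, p(52)=281589, p(53)=329931, p(54)=386155, p(55)=451276, p(56)=526823.
Final step: p(57) = p(56) + p(55) - p(52) - p(50) + p(45) + p(42) - p(35) - p(31) + p(22) + p(17) - p(6) - p(0)
= 526823 + 451276 - 281589 - 204226 + 89134 + 53174 - 14883 - 6842 + 1002 + 297 - 11 - 1
= 614154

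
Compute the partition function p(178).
571701605655

p(n) counts ways to write n as a sum of positive integers (order ignored).
Euler's pentagonal recurrence: p(k) = p(k-1) + p(k-2) - p(k-5) - p(k-7) + p(k-12) + p(k-15) - ... (offsets j(3j∓1)/2, signs ++--, p(0)=1, p(<0)=0).
DP table for k = 0..177: p(0)=1, p(1)=1, p(2)=2, p(3)=3, p(4)=5, p(5)=7, p(6)=11, p(7)=15, p(8)=22, p(9)=30, p(10)=42, p(11)=56, p(12)=77, p(13)=101, p(14)=135, p(15)=176, p(16)=231, p(17)=297, p(18)=385, p(19)=490, p(20)=627, p(21)=792, p(22)=1002, p(23)=1255, p(24)=1575, p(25)=1958, p(26)=2436, p(27)=3010, p(28)=3718, p(29)=4565, p(30)=5604, p(31)=6842, p(32)=8349, p(33)=10143, p(34)=12310, p(35)=14883, p(36)=17977, p(37)=21637, p(38)=26015, p(39)=31185, p(40)=37338, p(41)=44583, p(42)=53174, p(43)=63261, p(44)=75175, p(45)=89134, p(46)=105558, p(47)=124754, p(48)=147273, p(49)=173525, p(50)=204226, p(51)=239943, p(52)=281589, p(53)=329931, p(54)=386155, p(55)=451276, p(56)=526823, p(57)=614154, p(58)=715220, p(59)=831820, p(60)=966467, p(61)=1121505, p(62)=1300156, p(63)=1505499, p(64)=1741630, p(65)=2012558, p(66)=2323520, p(67)=2679689, p(68)=3087735, p(69)=3554345, p(70)=4087968, p(71)=4697205, p(72)=5392783, p(73)=6185689, p(74)=7089500, p(75)=8118264, p(76)=9289091, p(77)=10619863, p(78)=12132164, p(79)=13848650, p(80)=15796476, p(81)=18004327, p(82)=20506255, p(83)=23338469, p(84)=26543660, p(85)=30167357, p(86)=34262962, p(87)=38887673, p(88)=44108109, p(89)=49995925, p(90)=56634173, p(91)=64112359, p(92)=72533807, p(93)=82010177, p(94)=92669720, p(95)=104651419, p(96)=118114304, p(97)=133230930, p(98)=150198136, p(99)=169229875, p(100)=190569292, p(101)=214481126, p(102)=241265379, p(103)=271248950, p(104)=304801365, p(105)=342325709, p(106)=384276336, p(107)=431149389, p(108)=483502844, p(109)=541946240, p(110)=607163746, p(111)=679903203, p(112)=761002156, p(113)=851376628, p(114)=952050665, p(115)=1064144451, p(116)=1188908248, p(117)=1327710076, p(118)=1482074143, p(119)=1653668665, p(120)=1844349560, p(121)=2056148051, p(122)=2291320912, p(123)=2552338241, p(124)=2841940500, p(125)=3163127352, p(126)=3519222692, p(127)=3913864295, p(128)=4351078600, p(129)=4835271870, p(130)=5371315400, p(131)=5964539504, p(132)=6620830889, p(133)=7346629512, p(134)=8149040695, p(135)=9035836076, p(136)=10015581680, p(137)=11097645016, p(138)=12292341831, p(139)=13610949895, p(140)=15065878135, p(141)=16670689208, p(142)=18440293320, p(143)=20390982757, p(144)=22540654445, p(145)=24908858009, p(146)=27517052599, p(147)=30388671978, p(148)=33549419497, p(149)=37027355200, p(150)=40853235313, p(151)=45060624582, p(152)=49686288421, p(153)=54770336324, p(154)=60356673280, p(155)=66493182097, p(156)=73232243759, p(157)=80630964769, p(158)=88751778802, p(159)=97662728555, p(160)=107438159466, p(161)=118159068427, p(162)=129913904637, p(163)=142798995930, p(164)=156919475295, p(165)=172389800255, p(166)=189334822579, p(167)=207890420102, p(168)=228204732751, p(169)=250438925115, p(170)=274768617130, p(171)=301384802048, p(172)=330495499613, p(173)=362326859895, p(174)=397125074750, p(175)=435157697830, p(176)=476715857290, p(177)=522115831195.
Final step: p(178) = p(177) + p(176) - p(173) - p(171) + p(166) + p(163) - p(156) - p(152) + p(143) + p(138) - p(127) - p(121) + p(108) + p(101) - p(86) - p(78) + p(61) + p(52) - p(33) - p(23) + p(2)
= 522115831195 + 476715857290 - 362326859895 - 301384802048 + 189334822579 + 142798995930 - 73232243759 - 49686288421 + 20390982757 + 12292341831 - 3913864295 - 2056148051 + 483502844 + 214481126 - 34262962 - 12132164 + 1121505 + 281589 - 10143 - 1255 + 2
= 571701605655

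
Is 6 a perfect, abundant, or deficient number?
perfect

Proper divisors of 6: sum = 1 + 2 + 3 = 6
Since 6 = 6, 6 is perfect.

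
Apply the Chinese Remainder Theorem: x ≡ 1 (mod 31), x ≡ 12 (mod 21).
621

Using Chinese Remainder Theorem:
M = 31 × 21 = 651
M1 = 21, M2 = 31
y1 = 21^(-1) mod 31 = 3
y2 = 31^(-1) mod 21 = 19
x = (1×21×3 + 12×31×19) mod 651 = 621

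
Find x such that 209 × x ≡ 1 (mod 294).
83

gcd(209, 294) = 1, so the inverse exists.
Extended Euclidean algorithm on (294, 209):
294 = 1 × 209 + 85  ⟹  85 = (1)·294 + (-1)·209
209 = 2 × 85 + 39  ⟹  39 = (-2)·294 + (3)·209
85 = 2 × 39 + 7  ⟹  7 = (5)·294 + (-7)·209
39 = 5 × 7 + 4  ⟹  4 = (-27)·294 + (38)·209
7 = 1 × 4 + 3  ⟹  3 = (32)·294 + (-45)·209
4 = 1 × 3 + 1  ⟹  1 = (-59)·294 + (83)·209
So (83)·209 ≡ 1 (mod 294), i.e. 209^(-1) ≡ 83 (mod 294).
Check: 209 × 83 = 17347 ≡ 1 (mod 294)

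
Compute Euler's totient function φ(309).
204

309 = 3 × 103
φ(n) = n × ∏(1 - 1/p) for each prime p dividing n
φ(309) = 309 × (1 - 1/3) × (1 - 1/103) = 204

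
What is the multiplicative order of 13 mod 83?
82

83 is prime, so ord(13) divides φ(83) = 82.
Divisors of 82: 1, 2, 41, 82.
Repeated squaring: 13^1 ≡ 13, 13^2 ≡ 3, 13^4 ≡ 9, 13^8 ≡ 81, 13^16 ≡ 4, 13^32 ≡ 16, 13^64 ≡ 7 (mod 83).
Test 13^d mod 83 for each divisor d in increasing order:
13^1 ≡ 13
13^2 ≡ 3
13^41 = 13^32·13^8·13^1 ≡ 82
13^82 = 13^64·13^16·13^2 ≡ 1  ← first divisor giving 1
The order is 82.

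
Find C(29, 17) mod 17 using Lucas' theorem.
1

Using Lucas' theorem:
Write n=29 and k=17 in base 17:
n in base 17: [1, 12]
k in base 17: [1, 0]
C(29,17) mod 17 = ∏ C(n_i, k_i) mod 17
Digit binomials (mod 17): C(1,1) = 1; C(12,0) = 1
Product: 1 × 1 = 1 ≡ 1 (mod 17)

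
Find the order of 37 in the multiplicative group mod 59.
58

59 is prime, so ord(37) divides φ(59) = 58.
Divisors of 58: 1, 2, 29, 58.
Repeated squaring: 37^1 ≡ 37, 37^2 ≡ 12, 37^4 ≡ 26, 37^8 ≡ 27, 37^16 ≡ 21, 37^32 ≡ 28 (mod 59).
Test 37^d mod 59 for each divisor d in increasing order:
37^1 ≡ 37
37^2 ≡ 12
37^29 = 37^16·37^8·37^4·37^1 ≡ 58
37^58 = 37^32·37^16·37^8·37^2 ≡ 1  ← first divisor giving 1
The order is 58.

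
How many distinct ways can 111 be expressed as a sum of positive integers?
679903203

p(n) counts ways to write n as a sum of positive integers (order ignored).
Euler's pentagonal recurrence: p(k) = p(k-1) + p(k-2) - p(k-5) - p(k-7) + p(k-12) + p(k-15) - ... (offsets j(3j∓1)/2, signs ++--, p(0)=1, p(<0)=0).
DP table for k = 0..110: p(0)=1, p(1)=1, p(2)=2, p(3)=3, p(4)=5, p(5)=7, p(6)=11, p(7)=15, p(8)=22, p(9)=30, p(10)=42, p(11)=56, p(12)=77, p(13)=101, p(14)=135, p(15)=176, p(16)=231, p(17)=297, p(18)=385, p(19)=490, p(20)=627, p(21)=792, p(22)=1002, p(23)=1255, p(24)=1575, p(25)=1958, p(26)=2436, p(27)=3010, p(28)=3718, p(29)=4565, p(30)=5604, p(31)=6842, p(32)=8349, p(33)=10143, p(34)=12310, p(35)=14883, p(36)=17977, p(37)=21637, p(38)=26015, p(39)=31185, p(40)=37338, p(41)=44583, p(42)=53174, p(43)=63261, p(44)=75175, p(45)=89134, p(46)=105558, p(47)=124754, p(48)=147273, p(49)=173525, p(50)=204226, p(51)=239943, p(52)=281589, p(53)=329931, p(54)=386155, p(55)=451276, p(56)=526823, p(57)=614154, p(58)=715220, p(59)=831820, p(60)=966467, p(61)=1121505, p(62)=1300156, p(63)=1505499, p(64)=1741630, p(65)=2012558, p(66)=2323520, p(67)=2679689, p(68)=3087735, p(69)=3554345, p(70)=4087968, p(71)=4697205, p(72)=5392783, p(73)=6185689, p(74)=7089500, p(75)=8118264, p(76)=9289091, p(77)=10619863, p(78)=12132164, p(79)=13848650, p(80)=15796476, p(81)=18004327, p(82)=20506255, p(83)=23338469, p(84)=26543660, p(85)=30167357, p(86)=34262962, p(87)=38887673, p(88)=44108109, p(89)=49995925, p(90)=56634173, p(91)=64112359, p(92)=72533807, p(93)=82010177, p(94)=92669720, p(95)=104651419, p(96)=118114304, p(97)=133230930, p(98)=150198136, p(99)=169229875, p(100)=190569292, p(101)=214481126, p(102)=241265379, p(103)=271248950, p(104)=304801365, p(105)=342325709, p(106)=384276336, p(107)=431149389, p(108)=483502844, p(109)=541946240, p(110)=607163746.
Final step: p(111) = p(110) + p(109) - p(106) - p(104) + p(99) + p(96) - p(89) - p(85) + p(76) + p(71) - p(60) - p(54) + p(41) + p(34) - p(19) - p(11)
= 607163746 + 541946240 - 384276336 - 304801365 + 169229875 + 118114304 - 49995925 - 30167357 + 9289091 + 4697205 - 966467 - 386155 + 44583 + 12310 - 490 - 56
= 679903203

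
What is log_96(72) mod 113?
30

Baby-step giant-step with step n = ⌈√113⌉ = 11.
Baby steps 96^j mod 113 (j:value) for j=0..10: 0:1, 1:96, 2:63, 3:59, 4:14, 5:101, 6:91, 7:35, 8:83, 9:58, 10:31.
Giant-step multiplier: 96^(-11) ≡ 96^(112-11) = 96^101 ≡ 3 (mod 113).
Giant steps γ_i = 72·3^i mod 113: γ_0=72, γ_1=103, γ_2=83 (in table at j=8).
x = i·n + j = 2·11 + 8 = 30.
Check: 96^30 ≡ 72 (mod 113).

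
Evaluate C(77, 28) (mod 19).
0

Using Lucas' theorem:
Write n=77 and k=28 in base 19:
n in base 19: [4, 1]
k in base 19: [1, 9]
C(77,28) mod 19 = ∏ C(n_i, k_i) mod 19
Digit binomials (mod 19): C(4,1) = 4; C(1,9) = 0 (k_i > n_i)
Product: 4 × 0 = 0 ≡ 0 (mod 19)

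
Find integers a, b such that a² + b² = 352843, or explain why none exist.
Not possible

Factorization: 352843 = 23^3 × 29
By Fermat: n is sum of two squares iff every prime p ≡ 3 (mod 4) appears to even power.
Prime(s) ≡ 3 (mod 4) with odd exponent: [(23, 3)]
Therefore 352843 cannot be expressed as a² + b².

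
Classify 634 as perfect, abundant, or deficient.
deficient

Proper divisors of 634: sum = 1 + 2 + 317 = 320
Since 320 < 634, 634 is deficient.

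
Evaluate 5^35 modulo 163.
86

Repeated squaring. Binary of 35 = 100011.
5^1 ≡ 5 (mod 163); 5^2 ≡ 25 (mod 163); 5^4 ≡ 136 (mod 163); 5^8 ≡ 77 (mod 163); 5^16 ≡ 61 (mod 163); 5^32 ≡ 135 (mod 163)
5^35 = 5^1 × 5^2 × 5^32 ≡ 86 (mod 163)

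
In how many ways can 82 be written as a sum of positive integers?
20506255

p(n) counts ways to write n as a sum of positive integers (order ignored).
Euler's pentagonal recurrence: p(k) = p(k-1) + p(k-2) - p(k-5) - p(k-7) + p(k-12) + p(k-15) - ... (offsets j(3j∓1)/2, signs ++--, p(0)=1, p(<0)=0).
DP table for k = 0..81: p(0)=1, p(1)=1, p(2)=2, p(3)=3, p(4)=5, p(5)=7, p(6)=11, p(7)=15, p(8)=22, p(9)=30, p(10)=42, p(11)=56, p(12)=77, p(13)=101, p(14)=135, p(15)=176, p(16)=231, p(17)=297, p(18)=385, p(19)=490, p(20)=627, p(21)=792, p(22)=1002, p(23)=1255, p(24)=1575, p(25)=1958, p(26)=2436, p(27)=3010, p(28)=3718, p(29)=4565, p(30)=5604, p(31)=6842, p(32)=8349, p(33)=10143, p(34)=12310, p(35)=14883, p(36)=17977, p(37)=21637, p(38)=26015, p(39)=31185, p(40)=37338, p(41)=44583, p(42)=53174, p(43)=63261, p(44)=75175, p(45)=89134, p(46)=105558, p(47)=124754, p(48)=147273, p(49)=173525, p(50)=204226, p(51)=239943, p(52)=281589, p(53)=329931, p(54)=386155, p(55)=451276, p(56)=526823, p(57)=614154, p(58)=715220, p(59)=831820, p(60)=966467, p(61)=1121505, p(62)=1300156, p(63)=1505499, p(64)=1741630, p(65)=2012558, p(66)=2323520, p(67)=2679689, p(68)=3087735, p(69)=3554345, p(70)=4087968, p(71)=4697205, p(72)=5392783, p(73)=6185689, p(74)=7089500, p(75)=8118264, p(76)=9289091, p(77)=10619863, p(78)=12132164, p(79)=13848650, p(80)=15796476, p(81)=18004327.
Final step: p(82) = p(81) + p(80) - p(77) - p(75) + p(70) + p(67) - p(60) - p(56) + p(47) + p(42) - p(31) - p(25) + p(12) + p(5)
= 18004327 + 15796476 - 10619863 - 8118264 + 4087968 + 2679689 - 966467 - 526823 + 124754 + 53174 - 6842 - 1958 + 77 + 7
= 20506255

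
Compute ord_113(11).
56

113 is prime, so ord(11) divides φ(113) = 112.
Divisors of 112: 1, 2, 4, 7, 8, 14, 16, 28, 56, 112.
Repeated squaring: 11^1 ≡ 11, 11^2 ≡ 8, 11^4 ≡ 64, 11^8 ≡ 28, 11^16 ≡ 106, 11^32 ≡ 49, 11^64 ≡ 28 (mod 113).
Test 11^d mod 113 for each divisor d in increasing order:
11^1 ≡ 11
11^2 ≡ 8
11^4 ≡ 64
11^7 = 11^4·11^2·11^1 ≡ 95
11^8 ≡ 28
11^14 = 11^8·11^4·11^2 ≡ 98
11^16 ≡ 106
11^28 = 11^16·11^8·11^4 ≡ 112
11^56 = 11^32·11^16·11^8 ≡ 1  ← first divisor giving 1
The order is 56.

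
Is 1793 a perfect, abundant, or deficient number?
deficient

Proper divisors of 1793: sum = 1 + 11 + 163 = 175
Since 175 < 1793, 1793 is deficient.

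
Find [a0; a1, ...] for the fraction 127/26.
[4; 1, 7, 1, 2]

Euclidean algorithm steps:
127 = 4 × 26 + 23
26 = 1 × 23 + 3
23 = 7 × 3 + 2
3 = 1 × 2 + 1
2 = 2 × 1 + 0
Continued fraction: [4; 1, 7, 1, 2]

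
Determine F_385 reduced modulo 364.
169

Matrix identity: Q^n = [[F_(n+1), F_n], [F_n, F_(n-1)]] with Q = [[1,1],[1,0]].
n = 385 = 110000001₂. Square-and-multiply, entries mod 364:
Q^1 = [[1,1],[1,0]]
Q^3 = (Q^1)²·Q = [[3,2],[2,1]]
Q^6 = (Q^3)² = [[13,8],[8,5]]
Q^12 = (Q^6)² = [[233,144],[144,89]]
Q^24 = (Q^12)² = [[41,140],[140,265]]
Q^48 = (Q^24)² = [[169,252],[252,281]]
Q^96 = (Q^48)² = [[337,196],[196,141]]
Q^192 = (Q^96)² = [[197,140],[140,57]]
Q^385 = (Q^192)²·Q = [[57,169],[169,252]]
F_385 mod 364 = Q^385[0][1] = 169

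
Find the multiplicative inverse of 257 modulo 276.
29

gcd(257, 276) = 1, so the inverse exists.
Extended Euclidean algorithm on (276, 257):
276 = 1 × 257 + 19  ⟹  19 = (1)·276 + (-1)·257
257 = 13 × 19 + 10  ⟹  10 = (-13)·276 + (14)·257
19 = 1 × 10 + 9  ⟹  9 = (14)·276 + (-15)·257
10 = 1 × 9 + 1  ⟹  1 = (-27)·276 + (29)·257
So (29)·257 ≡ 1 (mod 276), i.e. 257^(-1) ≡ 29 (mod 276).
Check: 257 × 29 = 7453 ≡ 1 (mod 276)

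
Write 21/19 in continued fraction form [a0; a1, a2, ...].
[1; 9, 2]

Euclidean algorithm steps:
21 = 1 × 19 + 2
19 = 9 × 2 + 1
2 = 2 × 1 + 0
Continued fraction: [1; 9, 2]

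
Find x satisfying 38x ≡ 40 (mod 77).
x ≡ 74 (mod 77)

gcd(38, 77) = 1, which divides 40, so solutions exist.
Find 38^(-1) mod 77 by the extended Euclidean algorithm:
77 = 2 × 38 + 1  ⟹  1 = (1)·77 + (-2)·38
So (-2)·38 ≡ 1 (mod 77), i.e. 38^(-1) ≡ -2 ≡ 75 (mod 77).
x ≡ 75 × 40 = 3000 ≡ 74 (mod 77).
Check: 38 × 74 = 2812 ≡ 40 (mod 77).
Unique solution: x ≡ 74 (mod 77)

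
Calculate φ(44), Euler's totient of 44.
20

44 = 2^2 × 11
φ(n) = n × ∏(1 - 1/p) for each prime p dividing n
φ(44) = 44 × (1 - 1/2) × (1 - 1/11) = 20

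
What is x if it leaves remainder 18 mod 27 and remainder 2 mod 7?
72

Using Chinese Remainder Theorem:
M = 27 × 7 = 189
M1 = 7, M2 = 27
y1 = 7^(-1) mod 27 = 4
y2 = 27^(-1) mod 7 = 6
x = (18×7×4 + 2×27×6) mod 189 = 72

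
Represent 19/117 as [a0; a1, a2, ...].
[0; 6, 6, 3]

Euclidean algorithm steps:
19 = 0 × 117 + 19
117 = 6 × 19 + 3
19 = 6 × 3 + 1
3 = 3 × 1 + 0
Continued fraction: [0; 6, 6, 3]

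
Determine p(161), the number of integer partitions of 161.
118159068427

p(n) counts ways to write n as a sum of positive integers (order ignored).
Euler's pentagonal recurrence: p(k) = p(k-1) + p(k-2) - p(k-5) - p(k-7) + p(k-12) + p(k-15) - ... (offsets j(3j∓1)/2, signs ++--, p(0)=1, p(<0)=0).
DP table for k = 0..160: p(0)=1, p(1)=1, p(2)=2, p(3)=3, p(4)=5, p(5)=7, p(6)=11, p(7)=15, p(8)=22, p(9)=30, p(10)=42, p(11)=56, p(12)=77, p(13)=101, p(14)=135, p(15)=176, p(16)=231, p(17)=297, p(18)=385, p(19)=490, p(20)=627, p(21)=792, p(22)=1002, p(23)=1255, p(24)=1575, p(25)=1958, p(26)=2436, p(27)=3010, p(28)=3718, p(29)=4565, p(30)=5604, p(31)=6842, p(32)=8349, p(33)=10143, p(34)=12310, p(35)=14883, p(36)=17977, p(37)=21637, p(38)=26015, p(39)=31185, p(40)=37338, p(41)=44583, p(42)=53174, p(43)=63261, p(44)=75175, p(45)=89134, p(46)=105558, p(47)=124754, p(48)=147273, p(49)=173525, p(50)=204226, p(51)=239943, p(52)=281589, p(53)=329931, p(54)=386155, p(55)=451276, p(56)=526823, p(57)=614154, p(58)=715220, p(59)=831820, p(60)=966467, p(61)=1121505, p(62)=1300156, p(63)=1505499, p(64)=1741630, p(65)=2012558, p(66)=2323520, p(67)=2679689, p(68)=3087735, p(69)=3554345, p(70)=4087968, p(71)=4697205, p(72)=5392783, p(73)=6185689, p(74)=7089500, p(75)=8118264, p(76)=9289091, p(77)=10619863, p(78)=12132164, p(79)=13848650, p(80)=15796476, p(81)=18004327, p(82)=20506255, p(83)=23338469, p(84)=26543660, p(85)=30167357, p(86)=34262962, p(87)=38887673, p(88)=44108109, p(89)=49995925, p(90)=56634173, p(91)=64112359, p(92)=72533807, p(93)=82010177, p(94)=92669720, p(95)=104651419, p(96)=118114304, p(97)=133230930, p(98)=150198136, p(99)=169229875, p(100)=190569292, p(101)=214481126, p(102)=241265379, p(103)=271248950, p(104)=304801365, p(105)=342325709, p(106)=384276336, p(107)=431149389, p(108)=483502844, p(109)=541946240, p(110)=607163746, p(111)=679903203, p(112)=761002156, p(113)=851376628, p(114)=952050665, p(115)=1064144451, p(116)=1188908248, p(117)=1327710076, p(118)=1482074143, p(119)=1653668665, p(120)=1844349560, p(121)=2056148051, p(122)=2291320912, p(123)=2552338241, p(124)=2841940500, p(125)=3163127352, p(126)=3519222692, p(127)=3913864295, p(128)=4351078600, p(129)=4835271870, p(130)=5371315400, p(131)=5964539504, p(132)=6620830889, p(133)=7346629512, p(134)=8149040695, p(135)=9035836076, p(136)=10015581680, p(137)=11097645016, p(138)=12292341831, p(139)=13610949895, p(140)=15065878135, p(141)=16670689208, p(142)=18440293320, p(143)=20390982757, p(144)=22540654445, p(145)=24908858009, p(146)=27517052599, p(147)=30388671978, p(148)=33549419497, p(149)=37027355200, p(150)=40853235313, p(151)=45060624582, p(152)=49686288421, p(153)=54770336324, p(154)=60356673280, p(155)=66493182097, p(156)=73232243759, p(157)=80630964769, p(158)=88751778802, p(159)=97662728555, p(160)=107438159466.
Final step: p(161) = p(160) + p(159) - p(156) - p(154) + p(149) + p(146) - p(139) - p(135) + p(126) + p(121) - p(110) - p(104) + p(91) + p(84) - p(69) - p(61) + p(44) + p(35) - p(16) - p(6)
= 107438159466 + 97662728555 - 73232243759 - 60356673280 + 37027355200 + 27517052599 - 13610949895 - 9035836076 + 3519222692 + 2056148051 - 607163746 - 304801365 + 64112359 + 26543660 - 3554345 - 1121505 + 75175 + 14883 - 231 - 11
= 118159068427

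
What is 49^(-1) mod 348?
277

gcd(49, 348) = 1, so the inverse exists.
Extended Euclidean algorithm on (348, 49):
348 = 7 × 49 + 5  ⟹  5 = (1)·348 + (-7)·49
49 = 9 × 5 + 4  ⟹  4 = (-9)·348 + (64)·49
5 = 1 × 4 + 1  ⟹  1 = (10)·348 + (-71)·49
So (-71)·49 ≡ 1 (mod 348), i.e. 49^(-1) ≡ -71 ≡ 277 (mod 348).
Check: 49 × 277 = 13573 ≡ 1 (mod 348)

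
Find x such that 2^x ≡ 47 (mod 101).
58

Baby-step giant-step with step n = ⌈√101⌉ = 11.
Baby steps 2^j mod 101 (j:value) for j=0..10: 0:1, 1:2, 2:4, 3:8, 4:16, 5:32, 6:64, 7:27, 8:54, 9:7, 10:14.
Giant-step multiplier: 2^(-11) ≡ 2^(100-11) = 2^89 ≡ 83 (mod 101).
Giant steps γ_i = 47·83^i mod 101: γ_0=47, γ_1=63, γ_2=78, γ_3=10, γ_4=22, γ_5=8 (in table at j=3).
x = i·n + j = 5·11 + 3 = 58.
Check: 2^58 ≡ 47 (mod 101).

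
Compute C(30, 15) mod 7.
5

Using Lucas' theorem:
Write n=30 and k=15 in base 7:
n in base 7: [4, 2]
k in base 7: [2, 1]
C(30,15) mod 7 = ∏ C(n_i, k_i) mod 7
Digit binomials (mod 7): C(4,2) = 6; C(2,1) = 2
Product: 6 × 2 = 12 ≡ 5 (mod 7)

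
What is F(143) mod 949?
808

Matrix identity: Q^n = [[F_(n+1), F_n], [F_n, F_(n-1)]] with Q = [[1,1],[1,0]].
n = 143 = 10001111₂. Square-and-multiply, entries mod 949:
Q^1 = [[1,1],[1,0]]
Q^2 = (Q^1)² = [[2,1],[1,1]]
Q^4 = (Q^2)² = [[5,3],[3,2]]
Q^8 = (Q^4)² = [[34,21],[21,13]]
Q^17 = (Q^8)²·Q = [[686,648],[648,38]]
Q^35 = (Q^17)²·Q = [[684,338],[338,346]]
Q^71 = (Q^35)²·Q = [[220,363],[363,806]]
Q^143 = (Q^71)²·Q = [[289,808],[808,430]]
F_143 mod 949 = Q^143[0][1] = 808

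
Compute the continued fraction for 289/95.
[3; 23, 1, 3]

Euclidean algorithm steps:
289 = 3 × 95 + 4
95 = 23 × 4 + 3
4 = 1 × 3 + 1
3 = 3 × 1 + 0
Continued fraction: [3; 23, 1, 3]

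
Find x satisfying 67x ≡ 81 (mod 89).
x ≡ 57 (mod 89)

gcd(67, 89) = 1, which divides 81, so solutions exist.
Find 67^(-1) mod 89 by the extended Euclidean algorithm:
89 = 1 × 67 + 22  ⟹  22 = (1)·89 + (-1)·67
67 = 3 × 22 + 1  ⟹  1 = (-3)·89 + (4)·67
So (4)·67 ≡ 1 (mod 89), i.e. 67^(-1) ≡ 4 (mod 89).
x ≡ 4 × 81 = 324 ≡ 57 (mod 89).
Check: 67 × 57 = 3819 ≡ 81 (mod 89).
Unique solution: x ≡ 57 (mod 89)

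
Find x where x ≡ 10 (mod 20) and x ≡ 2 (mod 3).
50

Using Chinese Remainder Theorem:
M = 20 × 3 = 60
M1 = 3, M2 = 20
y1 = 3^(-1) mod 20 = 7
y2 = 20^(-1) mod 3 = 2
x = (10×3×7 + 2×20×2) mod 60 = 50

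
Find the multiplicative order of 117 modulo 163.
162

163 is prime, so ord(117) divides φ(163) = 162.
Divisors of 162: 1, 2, 3, 6, 9, 18, 27, 54, 81, 162.
Repeated squaring: 117^1 ≡ 117, 117^2 ≡ 160, 117^4 ≡ 9, 117^8 ≡ 81, 117^16 ≡ 41, 117^32 ≡ 51, 117^64 ≡ 156, 117^128 ≡ 49 (mod 163).
Test 117^d mod 163 for each divisor d in increasing order:
117^1 ≡ 117
117^2 ≡ 160
117^3 = 117^2·117^1 ≡ 138
117^6 = 117^4·117^2 ≡ 136
117^9 = 117^8·117^1 ≡ 23
117^18 = 117^16·117^2 ≡ 40
117^27 = 117^16·117^8·117^2·117^1 ≡ 105
117^54 = 117^32·117^16·117^4·117^2 ≡ 104
117^81 = 117^64·117^16·117^1 ≡ 162
117^162 = 117^128·117^32·117^2 ≡ 1  ← first divisor giving 1
The order is 162.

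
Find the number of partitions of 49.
173525

p(n) counts ways to write n as a sum of positive integers (order ignored).
Euler's pentagonal recurrence: p(k) = p(k-1) + p(k-2) - p(k-5) - p(k-7) + p(k-12) + p(k-15) - ... (offsets j(3j∓1)/2, signs ++--, p(0)=1, p(<0)=0).
DP table for k = 0..48: p(0)=1, p(1)=1, p(2)=2, p(3)=3, p(4)=5, p(5)=7, p(6)=11, p(7)=15, p(8)=22, p(9)=30, p(10)=42, p(11)=56, p(12)=77, p(13)=101, p(14)=135, p(15)=176, p(16)=231, p(17)=297, p(18)=385, p(19)=490, p(20)=627, p(21)=792, p(22)=1002, p(23)=1255, p(24)=1575, p(25)=1958, p(26)=2436, p(27)=3010, p(28)=3718, p(29)=4565, p(30)=5604, p(31)=6842, p(32)=8349, p(33)=10143, p(34)=12310, p(35)=14883, p(36)=17977, p(37)=21637, p(38)=26015, p(39)=31185, p(40)=37338, p(41)=44583, p(42)=53174, p(43)=63261, p(44)=75175, p(45)=89134, p(46)=105558, p(47)=124754, p(48)=147273.
Final step: p(49) = p(48) + p(47) - p(44) - p(42) + p(37) + p(34) - p(27) - p(23) + p(14) + p(9)
= 147273 + 124754 - 75175 - 53174 + 21637 + 12310 - 3010 - 1255 + 135 + 30
= 173525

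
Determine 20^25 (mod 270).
200

Repeated squaring. Binary of 25 = 11001.
20^1 ≡ 20 (mod 270); 20^2 ≡ 130 (mod 270); 20^4 ≡ 160 (mod 270); 20^8 ≡ 220 (mod 270); 20^16 ≡ 70 (mod 270)
20^25 = 20^1 × 20^8 × 20^16 ≡ 200 (mod 270)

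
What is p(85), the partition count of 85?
30167357

p(n) counts ways to write n as a sum of positive integers (order ignored).
Euler's pentagonal recurrence: p(k) = p(k-1) + p(k-2) - p(k-5) - p(k-7) + p(k-12) + p(k-15) - ... (offsets j(3j∓1)/2, signs ++--, p(0)=1, p(<0)=0).
DP table for k = 0..84: p(0)=1, p(1)=1, p(2)=2, p(3)=3, p(4)=5, p(5)=7, p(6)=11, p(7)=15, p(8)=22, p(9)=30, p(10)=42, p(11)=56, p(12)=77, p(13)=101, p(14)=135, p(15)=176, p(16)=231, p(17)=297, p(18)=385, p(19)=490, p(20)=627, p(21)=792, p(22)=1002, p(23)=1255, p(24)=1575, p(25)=1958, p(26)=2436, p(27)=3010, p(28)=3718, p(29)=4565, p(30)=5604, p(31)=6842, p(32)=8349, p(33)=10143, p(34)=12310, p(35)=14883, p(36)=17977, p(37)=21637, p(38)=26015, p(39)=31185, p(40)=37338, p(41)=44583, p(42)=53174, p(43)=63261, p(44)=75175, p(45)=89134, p(46)=105558, p(47)=124754, p(48)=147273, p(49)=173525, p(50)=204226, p(51)=239943, p(52)=281589, p(53)=329931, p(54)=386155, p(55)=451276, p(56)=526823, p(57)=614154, p(58)=715220, p(59)=831820, p(60)=966467, p(61)=1121505, p(62)=1300156, p(63)=1505499, p(64)=1741630, p(65)=2012558, p(66)=2323520, p(67)=2679689, p(68)=3087735, p(69)=3554345, p(70)=4087968, p(71)=4697205, p(72)=5392783, p(73)=6185689, p(74)=7089500, p(75)=8118264, p(76)=9289091, p(77)=10619863, p(78)=12132164, p(79)=13848650, p(80)=15796476, p(81)=18004327, p(82)=20506255, p(83)=23338469, p(84)=26543660.
Final step: p(85) = p(84) + p(83) - p(80) - p(78) + p(73) + p(70) - p(63) - p(59) + p(50) + p(45) - p(34) - p(28) + p(15) + p(8)
= 26543660 + 23338469 - 15796476 - 12132164 + 6185689 + 4087968 - 1505499 - 831820 + 204226 + 89134 - 12310 - 3718 + 176 + 22
= 30167357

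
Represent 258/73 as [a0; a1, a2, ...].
[3; 1, 1, 6, 1, 4]

Euclidean algorithm steps:
258 = 3 × 73 + 39
73 = 1 × 39 + 34
39 = 1 × 34 + 5
34 = 6 × 5 + 4
5 = 1 × 4 + 1
4 = 4 × 1 + 0
Continued fraction: [3; 1, 1, 6, 1, 4]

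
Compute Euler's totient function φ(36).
12

36 = 2^2 × 3^2
φ(n) = n × ∏(1 - 1/p) for each prime p dividing n
φ(36) = 36 × (1 - 1/2) × (1 - 1/3) = 12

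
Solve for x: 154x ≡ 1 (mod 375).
319

gcd(154, 375) = 1, so the inverse exists.
Extended Euclidean algorithm on (375, 154):
375 = 2 × 154 + 67  ⟹  67 = (1)·375 + (-2)·154
154 = 2 × 67 + 20  ⟹  20 = (-2)·375 + (5)·154
67 = 3 × 20 + 7  ⟹  7 = (7)·375 + (-17)·154
20 = 2 × 7 + 6  ⟹  6 = (-16)·375 + (39)·154
7 = 1 × 6 + 1  ⟹  1 = (23)·375 + (-56)·154
So (-56)·154 ≡ 1 (mod 375), i.e. 154^(-1) ≡ -56 ≡ 319 (mod 375).
Check: 154 × 319 = 49126 ≡ 1 (mod 375)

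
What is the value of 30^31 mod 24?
0

Repeated squaring. Binary of 31 = 11111.
30^1 ≡ 6 (mod 24); 30^2 ≡ 12 (mod 24); 30^4 ≡ 0 (mod 24); 30^8 ≡ 0 (mod 24); 30^16 ≡ 0 (mod 24)
30^31 = 30^1 × 30^2 × 30^4 × 30^8 × 30^16 ≡ 0 (mod 24)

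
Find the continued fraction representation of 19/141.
[0; 7, 2, 2, 1, 2]

Euclidean algorithm steps:
19 = 0 × 141 + 19
141 = 7 × 19 + 8
19 = 2 × 8 + 3
8 = 2 × 3 + 2
3 = 1 × 2 + 1
2 = 2 × 1 + 0
Continued fraction: [0; 7, 2, 2, 1, 2]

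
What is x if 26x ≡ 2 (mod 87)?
x ≡ 67 (mod 87)

gcd(26, 87) = 1, which divides 2, so solutions exist.
Find 26^(-1) mod 87 by the extended Euclidean algorithm:
87 = 3 × 26 + 9  ⟹  9 = (1)·87 + (-3)·26
26 = 2 × 9 + 8  ⟹  8 = (-2)·87 + (7)·26
9 = 1 × 8 + 1  ⟹  1 = (3)·87 + (-10)·26
So (-10)·26 ≡ 1 (mod 87), i.e. 26^(-1) ≡ -10 ≡ 77 (mod 87).
x ≡ 77 × 2 = 154 ≡ 67 (mod 87).
Check: 26 × 67 = 1742 ≡ 2 (mod 87).
Unique solution: x ≡ 67 (mod 87)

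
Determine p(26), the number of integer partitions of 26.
2436

p(n) counts ways to write n as a sum of positive integers (order ignored).
Euler's pentagonal recurrence: p(k) = p(k-1) + p(k-2) - p(k-5) - p(k-7) + p(k-12) + p(k-15) - ... (offsets j(3j∓1)/2, signs ++--, p(0)=1, p(<0)=0).
DP table for k = 0..25: p(0)=1, p(1)=1, p(2)=2, p(3)=3, p(4)=5, p(5)=7, p(6)=11, p(7)=15, p(8)=22, p(9)=30, p(10)=42, p(11)=56, p(12)=77, p(13)=101, p(14)=135, p(15)=176, p(16)=231, p(17)=297, p(18)=385, p(19)=490, p(20)=627, p(21)=792, p(22)=1002, p(23)=1255, p(24)=1575, p(25)=1958.
Final step: p(26) = p(25) + p(24) - p(21) - p(19) + p(14) + p(11) - p(4) - p(0)
= 1958 + 1575 - 792 - 490 + 135 + 56 - 5 - 1
= 2436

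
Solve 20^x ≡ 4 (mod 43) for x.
6

Baby-step giant-step with step n = ⌈√43⌉ = 7.
Baby steps 20^j mod 43 (j:value) for j=0..6: 0:1, 1:20, 2:13, 3:2, 4:40, 5:26, 6:4.
h = 4 is already in the table at j=6, so x = 6.
Check: 20^6 ≡ 4 (mod 43).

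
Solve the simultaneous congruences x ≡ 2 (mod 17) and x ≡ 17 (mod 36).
53

Using Chinese Remainder Theorem:
M = 17 × 36 = 612
M1 = 36, M2 = 17
y1 = 36^(-1) mod 17 = 9
y2 = 17^(-1) mod 36 = 17
x = (2×36×9 + 17×17×17) mod 612 = 53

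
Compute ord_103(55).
51

103 is prime, so ord(55) divides φ(103) = 102.
Divisors of 102: 1, 2, 3, 6, 17, 34, 51, 102.
Repeated squaring: 55^1 ≡ 55, 55^2 ≡ 38, 55^4 ≡ 2, 55^8 ≡ 4, 55^16 ≡ 16, 55^32 ≡ 50, 55^64 ≡ 28 (mod 103).
Test 55^d mod 103 for each divisor d in increasing order:
55^1 ≡ 55
55^2 ≡ 38
55^3 = 55^2·55^1 ≡ 30
55^6 = 55^4·55^2 ≡ 76
55^17 = 55^16·55^1 ≡ 56
55^34 = 55^32·55^2 ≡ 46
55^51 = 55^32·55^16·55^2·55^1 ≡ 1  ← first divisor giving 1
The order is 51.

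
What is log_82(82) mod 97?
1

Baby-step giant-step with step n = ⌈√97⌉ = 10.
Baby steps 82^j mod 97 (j:value) for j=0..9: 0:1, 1:82, 2:31, 3:20, 4:88, 5:38, 6:12, 7:14, 8:81, 9:46.
h = 82 is already in the table at j=1, so x = 1.
Check: 82^1 ≡ 82 (mod 97).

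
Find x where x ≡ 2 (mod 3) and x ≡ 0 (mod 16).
32

Using Chinese Remainder Theorem:
M = 3 × 16 = 48
M1 = 16, M2 = 3
y1 = 16^(-1) mod 3 = 1
y2 = 3^(-1) mod 16 = 11
x = (2×16×1 + 0×3×11) mod 48 = 32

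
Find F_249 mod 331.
186

Matrix identity: Q^n = [[F_(n+1), F_n], [F_n, F_(n-1)]] with Q = [[1,1],[1,0]].
n = 249 = 11111001₂. Square-and-multiply, entries mod 331:
Q^1 = [[1,1],[1,0]]
Q^3 = (Q^1)²·Q = [[3,2],[2,1]]
Q^7 = (Q^3)²·Q = [[21,13],[13,8]]
Q^15 = (Q^7)²·Q = [[325,279],[279,46]]
Q^31 = (Q^15)²·Q = [[329,92],[92,237]]
Q^62 = (Q^31)² = [[193,105],[105,88]]
Q^124 = (Q^62)² = [[279,46],[46,233]]
Q^249 = (Q^124)²·Q = [[237,186],[186,51]]
F_249 mod 331 = Q^249[0][1] = 186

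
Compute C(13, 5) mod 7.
6

Using Lucas' theorem:
Write n=13 and k=5 in base 7:
n in base 7: [1, 6]
k in base 7: [0, 5]
C(13,5) mod 7 = ∏ C(n_i, k_i) mod 7
Digit binomials (mod 7): C(1,0) = 1; C(6,5) = 6
Product: 1 × 6 = 6 ≡ 6 (mod 7)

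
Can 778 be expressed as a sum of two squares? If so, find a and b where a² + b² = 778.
7² + 27² (a=7, b=27)

Factorization: 778 = 2 × 389
By Fermat: n is sum of two squares iff every prime p ≡ 3 (mod 4) appears to even power.
All primes ≡ 3 (mod 4) appear to even power.
Search a = 0, 1, 2, … for 778 - a² a perfect square: first hit at a = 7: 778 - 49 = 729 = 27².
778 = 7² + 27² = 49 + 729 ✓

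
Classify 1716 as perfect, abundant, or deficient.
abundant

Proper divisors of 1716: sum = 1 + 2 + 3 + 4 + 6 + 11 + 12 + 13 + ... + 286 + 429 + 572 + 858 (23 divisors) = 2988
Since 2988 > 1716, 1716 is abundant.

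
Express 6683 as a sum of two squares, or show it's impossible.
Not possible

Factorization: 6683 = 41 × 163
By Fermat: n is sum of two squares iff every prime p ≡ 3 (mod 4) appears to even power.
Prime(s) ≡ 3 (mod 4) with odd exponent: [(163, 1)]
Therefore 6683 cannot be expressed as a² + b².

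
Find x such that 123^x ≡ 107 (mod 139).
122

Baby-step giant-step with step n = ⌈√139⌉ = 12.
Baby steps 123^j mod 139 (j:value) for j=0..11: 0:1, 1:123, 2:117, 3:74, 4:67, 5:40, 6:55, 7:93, 8:41, 9:39, 10:71, 11:115.
Giant-step multiplier: 123^(-12) ≡ 123^(138-12) = 123^126 ≡ 80 (mod 139).
Giant steps γ_i = 107·80^i mod 139: γ_0=107, γ_1=81, γ_2=86, γ_3=69, γ_4=99, γ_5=136, γ_6=38, γ_7=121, γ_8=89, γ_9=31, γ_10=117 (in table at j=2).
x = i·n + j = 10·12 + 2 = 122.
Check: 123^122 ≡ 107 (mod 139).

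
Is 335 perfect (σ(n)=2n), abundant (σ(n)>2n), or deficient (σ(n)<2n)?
deficient

Proper divisors of 335: sum = 1 + 5 + 67 = 73
Since 73 < 335, 335 is deficient.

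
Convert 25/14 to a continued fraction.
[1; 1, 3, 1, 2]

Euclidean algorithm steps:
25 = 1 × 14 + 11
14 = 1 × 11 + 3
11 = 3 × 3 + 2
3 = 1 × 2 + 1
2 = 2 × 1 + 0
Continued fraction: [1; 1, 3, 1, 2]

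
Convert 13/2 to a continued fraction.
[6; 2]

Euclidean algorithm steps:
13 = 6 × 2 + 1
2 = 2 × 1 + 0
Continued fraction: [6; 2]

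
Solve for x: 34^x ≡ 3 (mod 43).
11

Baby-step giant-step with step n = ⌈√43⌉ = 7.
Baby steps 34^j mod 43 (j:value) for j=0..6: 0:1, 1:34, 2:38, 3:2, 4:25, 5:33, 6:4.
Giant-step multiplier: 34^(-7) ≡ 34^(42-7) = 34^35 ≡ 37 (mod 43).
Giant steps γ_i = 3·37^i mod 43: γ_0=3, γ_1=25 (in table at j=4).
x = i·n + j = 1·7 + 4 = 11.
Check: 34^11 ≡ 3 (mod 43).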